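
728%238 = 14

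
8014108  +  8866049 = 16880157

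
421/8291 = 421/8291 = 0.05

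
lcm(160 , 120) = 480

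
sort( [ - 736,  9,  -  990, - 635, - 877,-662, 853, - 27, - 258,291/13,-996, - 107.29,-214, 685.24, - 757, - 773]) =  [ - 996,-990, - 877, - 773,-757, -736, - 662, - 635 , - 258 , - 214, - 107.29 , - 27, 9,  291/13, 685.24  ,  853]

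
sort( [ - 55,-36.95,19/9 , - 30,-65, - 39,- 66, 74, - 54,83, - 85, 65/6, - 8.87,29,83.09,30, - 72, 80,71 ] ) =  [  -  85 , - 72, - 66, - 65, - 55,- 54, - 39,  -  36.95, - 30,  -  8.87, 19/9, 65/6,29,30,71,  74,80,83,83.09 ]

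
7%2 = 1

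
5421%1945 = 1531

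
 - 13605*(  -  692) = 9414660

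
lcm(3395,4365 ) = 30555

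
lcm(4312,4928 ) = 34496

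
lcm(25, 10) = 50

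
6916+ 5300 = 12216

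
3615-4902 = -1287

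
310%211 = 99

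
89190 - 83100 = 6090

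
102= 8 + 94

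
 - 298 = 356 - 654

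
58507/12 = 4875 + 7/12 = 4875.58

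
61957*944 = 58487408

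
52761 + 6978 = 59739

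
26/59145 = 26/59145 = 0.00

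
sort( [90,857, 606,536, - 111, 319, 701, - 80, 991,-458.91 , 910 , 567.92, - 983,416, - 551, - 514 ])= [ - 983, - 551, -514,  -  458.91, - 111, - 80, 90,319, 416, 536, 567.92,606, 701,857, 910, 991 ] 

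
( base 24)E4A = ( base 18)173g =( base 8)17752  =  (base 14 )2d98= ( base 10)8170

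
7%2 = 1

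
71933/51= 1410+23/51 =1410.45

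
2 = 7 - 5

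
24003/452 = 24003/452 = 53.10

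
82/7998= 41/3999 = 0.01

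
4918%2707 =2211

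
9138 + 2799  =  11937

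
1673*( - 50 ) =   -  83650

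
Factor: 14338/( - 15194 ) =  -67^1*71^( -1 ) = - 67/71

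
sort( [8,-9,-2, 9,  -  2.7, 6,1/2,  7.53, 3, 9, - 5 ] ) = [ - 9, - 5, - 2.7, - 2, 1/2, 3, 6,7.53,8, 9, 9 ] 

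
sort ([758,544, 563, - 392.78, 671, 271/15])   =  [ - 392.78,271/15, 544,563, 671,758 ] 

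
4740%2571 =2169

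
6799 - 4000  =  2799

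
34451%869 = 560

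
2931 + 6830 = 9761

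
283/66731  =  283/66731= 0.00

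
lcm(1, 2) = 2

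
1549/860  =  1 + 689/860= 1.80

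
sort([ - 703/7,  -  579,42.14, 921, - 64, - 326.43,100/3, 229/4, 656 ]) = [ - 579, - 326.43,  -  703/7, - 64,100/3, 42.14,229/4,656,921 ]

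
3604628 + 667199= 4271827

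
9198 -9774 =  - 576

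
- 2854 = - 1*2854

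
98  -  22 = 76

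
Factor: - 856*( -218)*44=8210752 = 2^6*11^1*107^1 * 109^1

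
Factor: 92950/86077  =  2^1*5^2*11^1*13^2*86077^( - 1 ) 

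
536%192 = 152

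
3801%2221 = 1580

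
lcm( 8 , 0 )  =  0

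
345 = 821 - 476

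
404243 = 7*57749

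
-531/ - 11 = 48 + 3/11 = 48.27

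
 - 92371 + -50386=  - 142757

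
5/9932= 5/9932 = 0.00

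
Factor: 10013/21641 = 31^1*67^( - 1) = 31/67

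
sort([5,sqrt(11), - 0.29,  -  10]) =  [ - 10, - 0.29 , sqrt( 11),5] 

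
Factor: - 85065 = - 3^1 * 5^1*53^1  *  107^1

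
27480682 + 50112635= 77593317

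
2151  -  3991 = -1840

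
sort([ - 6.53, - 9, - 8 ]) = [ - 9,  -  8,-6.53]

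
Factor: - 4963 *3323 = - 7^1 * 709^1*3323^1 =-  16492049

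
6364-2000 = 4364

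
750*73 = 54750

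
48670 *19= 924730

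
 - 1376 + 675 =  - 701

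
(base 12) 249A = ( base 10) 4150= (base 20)A7A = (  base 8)10066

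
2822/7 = 2822/7 = 403.14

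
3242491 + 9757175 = 12999666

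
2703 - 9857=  - 7154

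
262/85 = 3 + 7/85 = 3.08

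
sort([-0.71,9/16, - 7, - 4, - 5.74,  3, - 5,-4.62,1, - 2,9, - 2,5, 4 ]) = [ - 7, -5.74, - 5, - 4.62, -4, - 2, - 2, - 0.71, 9/16,1,3,  4, 5,9 ] 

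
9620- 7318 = 2302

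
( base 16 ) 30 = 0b110000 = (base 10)48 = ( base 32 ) 1g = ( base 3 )1210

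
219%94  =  31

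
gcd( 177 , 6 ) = 3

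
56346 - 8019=48327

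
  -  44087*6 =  -264522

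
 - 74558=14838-89396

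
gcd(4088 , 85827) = 7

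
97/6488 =97/6488= 0.01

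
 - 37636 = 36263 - 73899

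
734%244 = 2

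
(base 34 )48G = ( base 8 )11460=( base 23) 96D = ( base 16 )1330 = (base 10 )4912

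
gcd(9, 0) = 9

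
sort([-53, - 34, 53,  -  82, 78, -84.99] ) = [ - 84.99, - 82, - 53,-34 , 53, 78]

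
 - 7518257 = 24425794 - 31944051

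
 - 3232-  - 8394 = 5162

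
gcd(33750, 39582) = 54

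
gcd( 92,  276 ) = 92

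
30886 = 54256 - 23370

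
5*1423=7115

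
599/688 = 599/688 =0.87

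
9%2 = 1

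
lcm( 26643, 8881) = 26643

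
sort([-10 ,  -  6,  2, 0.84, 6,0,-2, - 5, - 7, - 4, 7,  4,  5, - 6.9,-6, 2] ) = [ - 10, - 7, - 6.9,  -  6, - 6, - 5, - 4, - 2, 0, 0.84,2, 2, 4,5,6, 7] 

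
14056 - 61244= -47188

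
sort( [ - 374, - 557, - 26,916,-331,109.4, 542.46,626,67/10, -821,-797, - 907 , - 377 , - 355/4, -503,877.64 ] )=[-907,-821, - 797, - 557,- 503, - 377,-374, - 331,-355/4, - 26,  67/10,109.4,542.46 , 626, 877.64,916] 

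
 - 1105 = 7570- 8675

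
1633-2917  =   - 1284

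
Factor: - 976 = -2^4*61^1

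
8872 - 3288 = 5584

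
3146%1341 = 464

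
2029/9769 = 2029/9769 = 0.21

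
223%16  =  15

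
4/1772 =1/443  =  0.00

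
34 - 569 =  - 535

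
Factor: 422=2^1*211^1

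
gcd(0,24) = 24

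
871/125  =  871/125 =6.97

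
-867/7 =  - 124 + 1/7 = - 123.86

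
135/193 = 135/193 = 0.70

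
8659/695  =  12 + 319/695 = 12.46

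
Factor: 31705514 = 2^1*15852757^1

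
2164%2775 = 2164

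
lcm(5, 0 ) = 0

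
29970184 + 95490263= 125460447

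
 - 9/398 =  - 1  +  389/398 = - 0.02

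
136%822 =136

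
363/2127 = 121/709 = 0.17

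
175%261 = 175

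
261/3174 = 87/1058 = 0.08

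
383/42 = 9  +  5/42 = 9.12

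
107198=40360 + 66838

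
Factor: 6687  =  3^2 * 743^1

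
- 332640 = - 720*462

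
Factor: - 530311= - 23^1*23057^1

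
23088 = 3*7696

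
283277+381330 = 664607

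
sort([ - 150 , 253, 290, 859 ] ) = [- 150, 253,  290, 859]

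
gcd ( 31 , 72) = 1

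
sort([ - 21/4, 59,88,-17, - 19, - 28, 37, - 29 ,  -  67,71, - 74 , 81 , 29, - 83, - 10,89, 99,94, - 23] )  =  [ -83, - 74,-67, - 29, - 28 , - 23, - 19, - 17, - 10 , - 21/4,  29,37, 59 , 71 , 81,88 , 89,94, 99]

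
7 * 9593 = 67151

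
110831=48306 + 62525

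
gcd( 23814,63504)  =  7938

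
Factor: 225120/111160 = 2^2* 3^1*67^1*397^( - 1 ) = 804/397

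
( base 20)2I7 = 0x48f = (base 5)14132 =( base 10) 1167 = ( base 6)5223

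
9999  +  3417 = 13416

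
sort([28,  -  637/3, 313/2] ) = [-637/3, 28, 313/2 ]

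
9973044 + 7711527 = 17684571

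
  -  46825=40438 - 87263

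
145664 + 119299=264963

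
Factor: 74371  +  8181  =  82552 = 2^3*17^1*607^1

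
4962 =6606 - 1644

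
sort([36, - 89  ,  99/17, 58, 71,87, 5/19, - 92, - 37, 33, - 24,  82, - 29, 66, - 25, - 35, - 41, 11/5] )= [-92, - 89 , - 41,- 37, - 35, - 29, - 25, - 24, 5/19, 11/5, 99/17 , 33, 36,58,66,71 , 82,87 ] 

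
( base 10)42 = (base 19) 24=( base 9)46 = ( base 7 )60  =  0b101010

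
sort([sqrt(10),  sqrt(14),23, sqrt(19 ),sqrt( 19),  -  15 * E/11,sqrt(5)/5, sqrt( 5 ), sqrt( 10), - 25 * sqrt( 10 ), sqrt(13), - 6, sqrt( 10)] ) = [ - 25*sqrt( 10), - 6, - 15*E/11,  sqrt( 5)/5, sqrt(5), sqrt( 10 ) , sqrt( 10 ), sqrt (10), sqrt(13), sqrt( 14), sqrt( 19), sqrt( 19), 23]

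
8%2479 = 8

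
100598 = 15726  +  84872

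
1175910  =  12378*95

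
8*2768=22144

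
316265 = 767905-451640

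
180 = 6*30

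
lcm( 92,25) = 2300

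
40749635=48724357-7974722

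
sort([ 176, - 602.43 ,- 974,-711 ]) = [ - 974, - 711, - 602.43, 176 ]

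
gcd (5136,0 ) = 5136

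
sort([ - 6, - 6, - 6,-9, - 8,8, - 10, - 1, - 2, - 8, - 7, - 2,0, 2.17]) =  [-10, - 9,-8, - 8,  -  7,-6, - 6, - 6, - 2,-2, - 1,0, 2.17,8 ]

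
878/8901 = 878/8901 = 0.10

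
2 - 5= - 3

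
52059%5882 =5003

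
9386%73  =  42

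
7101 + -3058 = 4043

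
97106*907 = 88075142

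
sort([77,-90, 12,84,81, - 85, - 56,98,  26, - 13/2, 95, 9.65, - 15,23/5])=[ - 90, - 85, -56, -15, - 13/2,23/5, 9.65, 12, 26,77,81 , 84,95 , 98 ]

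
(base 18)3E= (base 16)44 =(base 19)3b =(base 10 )68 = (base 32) 24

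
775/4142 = 775/4142 =0.19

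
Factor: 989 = 23^1 * 43^1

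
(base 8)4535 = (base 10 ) 2397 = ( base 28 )31H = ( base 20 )5jh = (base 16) 95d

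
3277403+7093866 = 10371269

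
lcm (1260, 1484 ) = 66780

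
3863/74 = 3863/74 = 52.20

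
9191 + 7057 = 16248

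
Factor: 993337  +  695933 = 2^1*3^1*5^1* 11^1 *5119^1 = 1689270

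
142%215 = 142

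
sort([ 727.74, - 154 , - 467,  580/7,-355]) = [ - 467, - 355,-154,580/7, 727.74]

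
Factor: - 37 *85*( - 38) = 119510 = 2^1* 5^1*17^1*19^1*37^1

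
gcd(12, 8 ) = 4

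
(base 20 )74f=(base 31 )30C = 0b101101001111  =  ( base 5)43040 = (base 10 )2895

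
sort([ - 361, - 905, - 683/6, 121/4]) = [ - 905,  -  361, - 683/6,121/4]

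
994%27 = 22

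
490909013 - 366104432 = 124804581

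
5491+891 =6382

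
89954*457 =41108978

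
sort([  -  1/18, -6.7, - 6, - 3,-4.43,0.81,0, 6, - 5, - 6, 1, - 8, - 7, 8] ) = [-8, - 7, - 6.7, - 6, - 6 ,  -  5,  -  4.43, - 3, - 1/18, 0,  0.81, 1, 6 , 8]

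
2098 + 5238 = 7336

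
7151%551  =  539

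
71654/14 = 5118  +  1/7 = 5118.14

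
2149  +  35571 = 37720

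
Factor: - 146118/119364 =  - 2^ (  -  1) * 29^ ( -1) * 71^1 = -71/58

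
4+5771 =5775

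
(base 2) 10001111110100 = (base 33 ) 8EU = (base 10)9204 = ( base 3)110121220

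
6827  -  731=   6096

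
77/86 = 77/86 = 0.90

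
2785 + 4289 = 7074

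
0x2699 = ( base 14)385b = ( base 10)9881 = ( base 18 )1C8H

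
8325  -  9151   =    -  826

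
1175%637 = 538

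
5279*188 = 992452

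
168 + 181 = 349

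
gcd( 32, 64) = 32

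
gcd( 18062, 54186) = 18062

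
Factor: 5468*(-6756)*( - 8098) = 2^5*3^1*563^1*1367^1*4049^1 = 299154761184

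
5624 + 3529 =9153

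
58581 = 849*69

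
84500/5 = 16900 = 16900.00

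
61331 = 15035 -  - 46296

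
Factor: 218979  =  3^2*29^1*839^1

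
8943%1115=23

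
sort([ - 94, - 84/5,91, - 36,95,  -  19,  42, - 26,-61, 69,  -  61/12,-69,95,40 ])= [ - 94, - 69, - 61, -36, - 26,-19, - 84/5,-61/12,40, 42 , 69,91, 95,95]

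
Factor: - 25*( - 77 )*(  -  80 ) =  - 154000= -2^4*5^3*7^1*11^1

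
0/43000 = 0 = 0.00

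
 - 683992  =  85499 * ( - 8)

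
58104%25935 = 6234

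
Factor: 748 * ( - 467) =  - 349316 = - 2^2*11^1 * 17^1*467^1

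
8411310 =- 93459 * ( - 90)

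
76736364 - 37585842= 39150522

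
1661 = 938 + 723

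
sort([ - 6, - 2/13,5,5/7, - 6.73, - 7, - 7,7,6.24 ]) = [ - 7 ,  -  7, - 6.73, - 6, - 2/13,5/7,5,6.24,7] 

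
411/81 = 5 + 2/27 = 5.07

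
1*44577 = 44577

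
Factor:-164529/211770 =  - 101/130 = -2^(-1 )*5^( - 1)*13^( - 1)*101^1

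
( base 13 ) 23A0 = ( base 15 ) 1756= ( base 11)3864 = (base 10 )5031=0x13A7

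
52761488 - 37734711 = 15026777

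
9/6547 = 9/6547=   0.00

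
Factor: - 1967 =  - 7^1 * 281^1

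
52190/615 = 10438/123  =  84.86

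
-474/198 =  - 79/33 = - 2.39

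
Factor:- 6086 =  - 2^1*17^1*179^1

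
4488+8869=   13357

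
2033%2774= 2033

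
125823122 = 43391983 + 82431139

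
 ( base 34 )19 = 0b101011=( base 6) 111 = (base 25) 1I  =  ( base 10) 43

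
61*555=33855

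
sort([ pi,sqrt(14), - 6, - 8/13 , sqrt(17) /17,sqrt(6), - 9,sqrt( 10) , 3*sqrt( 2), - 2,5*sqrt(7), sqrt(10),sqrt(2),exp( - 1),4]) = [ - 9, - 6, - 2, - 8/13,sqrt( 17)/17,exp( - 1 ), sqrt( 2), sqrt( 6 ),pi,sqrt ( 10),  sqrt(10),sqrt( 14 ),  4,3*sqrt(2 ),5*sqrt (7 )] 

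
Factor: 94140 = 2^2*3^2*5^1*523^1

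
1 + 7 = 8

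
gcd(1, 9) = 1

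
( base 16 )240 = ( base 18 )1e0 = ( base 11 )484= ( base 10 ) 576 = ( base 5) 4301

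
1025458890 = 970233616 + 55225274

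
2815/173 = 16 + 47/173 = 16.27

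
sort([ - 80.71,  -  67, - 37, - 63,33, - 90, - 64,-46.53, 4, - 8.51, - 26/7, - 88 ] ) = [ - 90, - 88,  -  80.71, - 67, - 64 , - 63, - 46.53,  -  37, - 8.51, - 26/7, 4, 33 ] 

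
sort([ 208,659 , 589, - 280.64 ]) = [ - 280.64,208,589,659]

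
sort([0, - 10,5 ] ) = [  -  10,  0, 5 ]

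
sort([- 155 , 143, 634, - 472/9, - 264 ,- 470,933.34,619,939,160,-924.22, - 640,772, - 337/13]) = [-924.22,-640, - 470, - 264,- 155,  -  472/9, - 337/13,143, 160,619, 634, 772,  933.34,939]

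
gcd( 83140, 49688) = 4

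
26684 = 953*28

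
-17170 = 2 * ( - 8585 )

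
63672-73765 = -10093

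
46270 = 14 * 3305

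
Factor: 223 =223^1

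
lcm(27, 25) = 675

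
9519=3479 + 6040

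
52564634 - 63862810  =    -  11298176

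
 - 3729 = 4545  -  8274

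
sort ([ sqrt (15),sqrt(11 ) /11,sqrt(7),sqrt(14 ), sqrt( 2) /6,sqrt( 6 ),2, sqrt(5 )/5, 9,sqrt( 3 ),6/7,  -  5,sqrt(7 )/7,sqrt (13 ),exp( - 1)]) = [ - 5,sqrt(2)/6,  sqrt(11 ) /11,exp( - 1),sqrt( 7 )/7,sqrt(5)/5, 6/7,sqrt (3),2,  sqrt(6 ), sqrt(7 ),sqrt(13),sqrt(14 ),sqrt( 15 ),9]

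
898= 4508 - 3610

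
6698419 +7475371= 14173790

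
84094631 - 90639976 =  - 6545345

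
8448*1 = 8448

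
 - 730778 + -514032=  - 1244810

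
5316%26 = 12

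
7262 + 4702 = 11964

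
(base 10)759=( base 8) 1367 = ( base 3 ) 1001010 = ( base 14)3C3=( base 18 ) 263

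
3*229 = 687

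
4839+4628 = 9467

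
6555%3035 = 485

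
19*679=12901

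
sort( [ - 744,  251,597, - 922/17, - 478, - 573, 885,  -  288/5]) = [ - 744 , - 573, - 478,  -  288/5,-922/17, 251,  597, 885]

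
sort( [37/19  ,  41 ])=[37/19,41 ]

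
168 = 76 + 92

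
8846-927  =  7919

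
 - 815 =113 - 928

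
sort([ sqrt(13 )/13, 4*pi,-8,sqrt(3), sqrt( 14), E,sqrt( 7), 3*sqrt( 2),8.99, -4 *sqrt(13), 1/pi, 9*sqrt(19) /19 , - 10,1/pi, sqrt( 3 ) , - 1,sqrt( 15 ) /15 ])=[-4  *  sqrt(13) , - 10, - 8, - 1,  sqrt(15 )/15 , sqrt(13)/13, 1/pi, 1/pi, sqrt ( 3)  ,  sqrt(3), 9*sqrt(19) /19, sqrt(7), E, sqrt(14), 3*sqrt(2),8.99, 4*pi ] 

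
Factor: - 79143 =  - 3^1 * 23^1*31^1*37^1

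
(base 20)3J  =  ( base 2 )1001111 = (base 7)142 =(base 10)79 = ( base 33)2d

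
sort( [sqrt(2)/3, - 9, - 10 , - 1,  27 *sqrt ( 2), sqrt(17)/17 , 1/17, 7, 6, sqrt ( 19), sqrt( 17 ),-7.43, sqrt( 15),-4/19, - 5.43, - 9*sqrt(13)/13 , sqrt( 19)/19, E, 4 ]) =[ - 10,  -  9 , - 7.43, - 5.43, - 9*sqrt(13)/13 , - 1, - 4/19, 1/17, sqrt( 19)/19,  sqrt( 17)/17, sqrt(2) /3, E, sqrt( 15 ), 4,sqrt( 17 ), sqrt( 19),6, 7, 27 * sqrt( 2 ) ] 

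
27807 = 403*69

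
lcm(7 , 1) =7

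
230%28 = 6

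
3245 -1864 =1381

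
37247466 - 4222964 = 33024502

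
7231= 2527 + 4704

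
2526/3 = 842 = 842.00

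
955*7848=7494840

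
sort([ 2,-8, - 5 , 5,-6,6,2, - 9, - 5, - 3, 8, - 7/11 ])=[ -9,-8, - 6,-5 ,-5,-3 ,-7/11,2,2, 5, 6, 8]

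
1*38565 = 38565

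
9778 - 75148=  -  65370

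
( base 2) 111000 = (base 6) 132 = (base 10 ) 56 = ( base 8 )70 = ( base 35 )1l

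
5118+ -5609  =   - 491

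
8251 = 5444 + 2807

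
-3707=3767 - 7474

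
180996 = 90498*2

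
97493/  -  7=-13928 + 3/7 = -13927.57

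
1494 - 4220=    -2726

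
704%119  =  109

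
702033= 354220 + 347813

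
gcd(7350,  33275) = 25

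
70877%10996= 4901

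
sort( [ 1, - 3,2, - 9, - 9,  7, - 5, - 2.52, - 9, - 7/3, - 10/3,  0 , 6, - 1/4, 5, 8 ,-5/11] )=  [ - 9, - 9, - 9,-5, - 10/3, - 3, - 2.52, - 7/3,-5/11,  -  1/4, 0, 1,2,5, 6, 7, 8 ]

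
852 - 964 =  - 112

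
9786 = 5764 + 4022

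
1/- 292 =- 1/292 = - 0.00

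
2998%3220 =2998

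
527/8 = 527/8=65.88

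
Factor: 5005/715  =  7^1 = 7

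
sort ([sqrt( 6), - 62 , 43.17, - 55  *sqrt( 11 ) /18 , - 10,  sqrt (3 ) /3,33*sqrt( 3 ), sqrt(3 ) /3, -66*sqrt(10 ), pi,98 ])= [ - 66*sqrt( 10), - 62 , - 55*sqrt ( 11 ) /18, - 10, sqrt( 3 )/3 , sqrt( 3 ) /3,  sqrt(6 ) , pi,43.17, 33 * sqrt( 3), 98] 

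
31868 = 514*62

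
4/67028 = 1/16757 = 0.00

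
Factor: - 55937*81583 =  - 4563508271 = - 7^1*17^1*61^1*131^1*4799^1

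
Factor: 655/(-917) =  - 5^1*7^(  -  1 ) = -5/7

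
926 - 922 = 4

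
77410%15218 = 1320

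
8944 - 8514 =430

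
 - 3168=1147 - 4315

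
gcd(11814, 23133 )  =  33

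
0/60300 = 0 =0.00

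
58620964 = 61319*956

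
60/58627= 60/58627 =0.00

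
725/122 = 5 + 115/122 = 5.94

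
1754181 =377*4653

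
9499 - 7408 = 2091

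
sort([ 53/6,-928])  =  [  -  928,53/6 ]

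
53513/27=53513/27 = 1981.96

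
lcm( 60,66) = 660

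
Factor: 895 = 5^1*179^1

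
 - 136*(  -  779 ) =105944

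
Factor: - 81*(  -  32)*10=2^6*3^4*5^1=25920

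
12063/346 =12063/346 = 34.86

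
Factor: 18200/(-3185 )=- 40/7  =  -2^3* 5^1*7^(-1)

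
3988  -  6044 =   -  2056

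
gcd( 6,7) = 1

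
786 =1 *786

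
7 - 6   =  1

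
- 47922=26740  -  74662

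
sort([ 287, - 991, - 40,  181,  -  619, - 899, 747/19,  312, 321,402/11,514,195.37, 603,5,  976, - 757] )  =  [ - 991, - 899, - 757, - 619,-40,5,  402/11 , 747/19, 181,195.37 , 287,312  ,  321, 514,603 , 976 ]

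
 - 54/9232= -27/4616 = - 0.01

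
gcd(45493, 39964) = 97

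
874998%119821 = 36251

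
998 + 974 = 1972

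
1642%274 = 272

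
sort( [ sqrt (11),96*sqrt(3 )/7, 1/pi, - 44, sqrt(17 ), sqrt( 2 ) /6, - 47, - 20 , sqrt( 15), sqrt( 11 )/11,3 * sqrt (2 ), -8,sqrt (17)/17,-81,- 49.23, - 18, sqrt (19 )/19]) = [ - 81, - 49.23,  -  47, - 44,-20, - 18, - 8,  sqrt (19) /19, sqrt( 2)/6, sqrt(17) /17,sqrt( 11 ) /11 , 1/pi, sqrt ( 11 ), sqrt( 15),sqrt(17) , 3*sqrt( 2 ) , 96*sqrt(3) /7] 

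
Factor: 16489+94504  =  17^1 * 6529^1  =  110993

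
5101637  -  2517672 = 2583965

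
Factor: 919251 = 3^2*102139^1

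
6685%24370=6685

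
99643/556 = 179 + 119/556 = 179.21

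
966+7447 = 8413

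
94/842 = 47/421 = 0.11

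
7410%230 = 50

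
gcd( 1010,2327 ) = 1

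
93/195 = 31/65 = 0.48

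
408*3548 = 1447584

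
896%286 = 38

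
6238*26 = 162188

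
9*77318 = 695862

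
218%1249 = 218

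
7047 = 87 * 81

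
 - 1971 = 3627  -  5598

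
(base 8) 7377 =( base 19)AC1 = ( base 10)3839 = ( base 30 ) 47t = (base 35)34O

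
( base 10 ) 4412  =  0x113c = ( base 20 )b0c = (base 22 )92C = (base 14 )1872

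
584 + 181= 765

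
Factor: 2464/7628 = 2^3*7^1*11^1*1907^ ( - 1 ) = 616/1907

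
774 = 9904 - 9130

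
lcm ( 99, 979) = 8811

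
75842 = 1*75842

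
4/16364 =1/4091 = 0.00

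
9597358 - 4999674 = 4597684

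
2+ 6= 8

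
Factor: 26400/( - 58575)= - 2^5*71^( - 1) = - 32/71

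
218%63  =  29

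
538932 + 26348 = 565280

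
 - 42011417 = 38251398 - 80262815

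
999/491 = 2  +  17/491 = 2.03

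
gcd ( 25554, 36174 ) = 6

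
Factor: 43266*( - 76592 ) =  - 3313829472 = - 2^5*3^1*4787^1 * 7211^1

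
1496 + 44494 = 45990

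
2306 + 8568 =10874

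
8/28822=4/14411 = 0.00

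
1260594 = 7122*177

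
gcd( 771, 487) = 1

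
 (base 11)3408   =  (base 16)1185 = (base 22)95J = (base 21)A3C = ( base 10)4485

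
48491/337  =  48491/337 = 143.89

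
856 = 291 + 565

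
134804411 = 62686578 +72117833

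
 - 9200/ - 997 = 9+227/997 = 9.23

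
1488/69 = 496/23 = 21.57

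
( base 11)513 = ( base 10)619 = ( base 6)2511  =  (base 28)m3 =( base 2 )1001101011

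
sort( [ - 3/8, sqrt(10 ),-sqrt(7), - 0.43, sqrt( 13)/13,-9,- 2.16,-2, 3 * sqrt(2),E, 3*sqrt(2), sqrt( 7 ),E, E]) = [ - 9, - sqrt (7) , - 2.16,  -  2, - 0.43, - 3/8, sqrt(13)/13 , sqrt(7), E, E, E, sqrt( 10), 3*sqrt(2 ),3*sqrt (2) ]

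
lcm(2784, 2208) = 64032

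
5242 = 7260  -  2018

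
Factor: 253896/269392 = 2^( - 1 )*3^1*71^1*113^(-1) = 213/226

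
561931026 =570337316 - 8406290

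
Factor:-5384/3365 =-8/5 = -2^3*5^( - 1)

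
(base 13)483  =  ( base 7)2166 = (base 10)783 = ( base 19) 234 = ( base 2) 1100001111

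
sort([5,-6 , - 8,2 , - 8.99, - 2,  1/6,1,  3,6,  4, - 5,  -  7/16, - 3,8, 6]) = [ - 8.99, - 8,-6, - 5,  -  3, - 2, - 7/16, 1/6 , 1, 2,3,4,  5,6,  6, 8]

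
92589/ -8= - 11574  +  3/8 = - 11573.62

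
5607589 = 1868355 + 3739234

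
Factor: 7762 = 2^1 * 3881^1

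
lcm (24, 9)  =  72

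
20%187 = 20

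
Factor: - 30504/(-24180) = 2^1*5^ (-1 )*13^ ( - 1 )*41^1 =82/65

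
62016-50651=11365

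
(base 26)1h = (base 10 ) 43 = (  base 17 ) 29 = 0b101011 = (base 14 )31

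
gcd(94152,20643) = 3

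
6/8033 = 6/8033=0.00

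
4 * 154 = 616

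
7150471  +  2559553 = 9710024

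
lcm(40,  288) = 1440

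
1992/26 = 76+8/13 = 76.62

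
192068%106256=85812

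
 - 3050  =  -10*305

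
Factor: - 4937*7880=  - 38903560 = -2^3*5^1*197^1*4937^1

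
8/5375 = 8/5375 = 0.00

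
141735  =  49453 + 92282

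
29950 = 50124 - 20174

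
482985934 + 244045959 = 727031893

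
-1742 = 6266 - 8008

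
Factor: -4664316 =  - 2^2* 3^1*388693^1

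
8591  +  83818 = 92409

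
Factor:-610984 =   -  2^3*11^1*53^1 * 131^1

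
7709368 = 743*10376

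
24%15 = 9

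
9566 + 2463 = 12029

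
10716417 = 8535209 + 2181208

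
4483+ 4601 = 9084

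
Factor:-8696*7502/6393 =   -  65237392/6393 = -  2^4*3^( - 1 )*11^2*31^1*1087^1 * 2131^(- 1 )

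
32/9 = 32/9  =  3.56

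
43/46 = 43/46 = 0.93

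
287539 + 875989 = 1163528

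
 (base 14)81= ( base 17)6b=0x71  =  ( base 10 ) 113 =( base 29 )3Q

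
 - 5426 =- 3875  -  1551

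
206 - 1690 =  - 1484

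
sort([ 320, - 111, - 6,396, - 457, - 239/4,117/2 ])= [ -457, - 111,  -  239/4, - 6,117/2,320 , 396]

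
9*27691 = 249219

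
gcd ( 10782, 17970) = 3594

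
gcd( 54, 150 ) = 6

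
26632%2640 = 232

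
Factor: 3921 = 3^1*1307^1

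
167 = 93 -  - 74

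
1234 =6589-5355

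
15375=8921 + 6454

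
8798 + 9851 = 18649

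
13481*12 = 161772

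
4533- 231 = 4302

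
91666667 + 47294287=138960954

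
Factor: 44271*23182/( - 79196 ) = -513145161/39598 = - 2^( - 1)*3^2*13^( - 1)*67^1*173^1*1523^( - 1)*4919^1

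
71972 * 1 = 71972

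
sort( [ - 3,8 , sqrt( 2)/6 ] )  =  [-3, sqrt( 2 ) /6,8]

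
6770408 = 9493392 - 2722984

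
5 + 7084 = 7089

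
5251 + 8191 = 13442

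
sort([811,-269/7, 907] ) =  [ - 269/7, 811, 907]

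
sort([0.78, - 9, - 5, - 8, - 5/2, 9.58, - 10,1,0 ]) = [ - 10, - 9,  -  8, -5, - 5/2,0, 0.78, 1,9.58 ]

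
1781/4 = 1781/4 = 445.25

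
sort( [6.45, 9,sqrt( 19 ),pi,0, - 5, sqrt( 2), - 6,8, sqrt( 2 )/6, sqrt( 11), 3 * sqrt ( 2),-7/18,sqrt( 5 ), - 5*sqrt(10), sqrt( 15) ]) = [  -  5*sqrt( 10), - 6, -5, - 7/18,0, sqrt ( 2)/6, sqrt( 2), sqrt(5),  pi, sqrt( 11 ), sqrt( 15 ),3*sqrt ( 2 ), sqrt( 19) , 6.45,8,9 ]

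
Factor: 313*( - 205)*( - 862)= 2^1*5^1 *41^1* 313^1*431^1= 55310230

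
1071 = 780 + 291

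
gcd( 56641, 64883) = 13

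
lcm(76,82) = 3116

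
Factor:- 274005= -3^2*5^1*6089^1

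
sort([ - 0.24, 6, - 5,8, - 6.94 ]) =[ - 6.94, - 5,-0.24,6 , 8 ] 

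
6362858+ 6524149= 12887007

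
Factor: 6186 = 2^1 *3^1* 1031^1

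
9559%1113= 655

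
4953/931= 5 + 298/931 = 5.32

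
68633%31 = 30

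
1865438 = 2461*758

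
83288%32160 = 18968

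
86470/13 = 86470/13 = 6651.54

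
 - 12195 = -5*2439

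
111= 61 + 50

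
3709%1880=1829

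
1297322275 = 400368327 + 896953948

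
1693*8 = 13544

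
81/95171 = 81/95171 = 0.00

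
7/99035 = 7/99035= 0.00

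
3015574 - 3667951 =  - 652377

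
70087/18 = 3893 + 13/18 = 3893.72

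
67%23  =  21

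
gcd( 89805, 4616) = 1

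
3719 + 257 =3976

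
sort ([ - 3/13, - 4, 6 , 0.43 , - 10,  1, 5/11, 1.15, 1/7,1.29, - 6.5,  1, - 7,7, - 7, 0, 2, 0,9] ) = [-10,- 7,-7, - 6.5, - 4, - 3/13 , 0,0, 1/7,  0.43,5/11, 1,  1, 1.15, 1.29,2 , 6, 7 , 9]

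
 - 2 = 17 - 19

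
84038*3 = 252114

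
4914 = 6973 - 2059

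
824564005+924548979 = 1749112984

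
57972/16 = 14493/4 = 3623.25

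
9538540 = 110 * 86714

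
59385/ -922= - 59385/922 = - 64.41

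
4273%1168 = 769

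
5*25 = 125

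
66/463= 66/463 = 0.14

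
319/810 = 319/810 = 0.39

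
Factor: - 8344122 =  - 2^1*3^1*137^1 * 10151^1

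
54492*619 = 33730548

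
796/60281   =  796/60281 = 0.01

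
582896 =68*8572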